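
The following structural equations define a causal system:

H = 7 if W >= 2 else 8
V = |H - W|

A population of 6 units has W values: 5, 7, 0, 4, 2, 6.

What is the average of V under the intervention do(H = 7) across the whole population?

Every unit gets H=7 under the intervention. V values become 2, 0, 7, 3, 5, 1; E[V|do(H=7)] = 3.

3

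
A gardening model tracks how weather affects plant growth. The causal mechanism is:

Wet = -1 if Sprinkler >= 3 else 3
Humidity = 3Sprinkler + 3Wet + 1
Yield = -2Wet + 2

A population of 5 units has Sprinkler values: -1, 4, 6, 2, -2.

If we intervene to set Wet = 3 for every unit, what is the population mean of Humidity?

15.4

The intervention sets Wet=3 in all 5 units regardless of Sprinkler. Recomputing Humidity per unit gives 7, 22, 28, 16, 4; average 15.4.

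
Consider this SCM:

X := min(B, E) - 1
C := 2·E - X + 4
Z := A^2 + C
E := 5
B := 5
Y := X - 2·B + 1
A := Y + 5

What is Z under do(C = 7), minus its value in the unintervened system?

Intervening sets C = 7 and removes its equation (C := 2·E - X + 4).
X = min(B, E) - 1  [with B=5, E=5]  = 4
Y = X - 2·B + 1  [with X=4, B=5]  = -5
A = Y + 5  [with Y=-5]  = 0
Z = A^2 + C  [with A=0, C=7]  = 7
Without intervention: X = min(B, E) - 1  [with B=5, E=5]  = 4; Y = X - 2·B + 1  [with X=4, B=5]  = -5; A = Y + 5  [with Y=-5]  = 0; C = 2·E - X + 4  [with E=5, X=4]  = 10; Z = A^2 + C  [with A=0, C=10]  = 10.
Change = 7 − 10 = -3.

-3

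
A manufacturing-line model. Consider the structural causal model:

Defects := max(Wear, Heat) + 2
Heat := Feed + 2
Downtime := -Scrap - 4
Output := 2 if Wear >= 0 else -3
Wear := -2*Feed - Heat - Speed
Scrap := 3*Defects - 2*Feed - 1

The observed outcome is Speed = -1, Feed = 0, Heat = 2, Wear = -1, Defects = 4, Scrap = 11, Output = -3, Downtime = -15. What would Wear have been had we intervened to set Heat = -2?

3

The intervention breaks the incoming arrows to Heat: Heat := Feed + 2 no longer applies, and Heat = -2.
Wear = -2*Feed - Heat - Speed  [with Feed=0, Heat=-2, Speed=-1]  = 3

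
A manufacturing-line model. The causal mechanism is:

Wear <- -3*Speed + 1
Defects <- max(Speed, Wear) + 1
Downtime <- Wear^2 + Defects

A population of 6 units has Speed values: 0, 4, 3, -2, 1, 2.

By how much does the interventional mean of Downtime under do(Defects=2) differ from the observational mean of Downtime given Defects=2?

41.5

do(Defects=2) breaks Defects's dependence on Speed. With Defects=2 fixed, Downtime across the units is 3, 123, 66, 51, 6, 27, mean 46.
Conditioning on Defects=2 selects the 2 unit(s) with Speed ∈ {0, 1}. Their Downtime values: 3, 6. Mean = 4.5.
Difference = 46 − 4.5 = 41.5.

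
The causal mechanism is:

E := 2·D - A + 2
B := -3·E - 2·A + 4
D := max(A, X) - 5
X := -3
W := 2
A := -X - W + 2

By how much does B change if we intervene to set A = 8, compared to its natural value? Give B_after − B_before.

The intervention breaks the incoming arrows to A: A := -X - W + 2 no longer applies, and A = 8.
D = max(A, X) - 5  [with A=8, X=-3]  = 3
E = 2·D - A + 2  [with D=3, A=8]  = 0
B = -3·E - 2·A + 4  [with E=0, A=8]  = -12
Without intervention: A = -X - W + 2  [with X=-3, W=2]  = 3; D = max(A, X) - 5  [with A=3, X=-3]  = -2; E = 2·D - A + 2  [with D=-2, A=3]  = -5; B = -3·E - 2·A + 4  [with E=-5, A=3]  = 13.
Change = -12 − 13 = -25.

-25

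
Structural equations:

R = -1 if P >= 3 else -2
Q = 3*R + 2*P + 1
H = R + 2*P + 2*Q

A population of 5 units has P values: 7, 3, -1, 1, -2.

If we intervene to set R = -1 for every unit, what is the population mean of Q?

do(R=-1) breaks R's dependence on P. With R=-1 fixed, Q across the units is 12, 4, -4, 0, -6, mean 1.2.

1.2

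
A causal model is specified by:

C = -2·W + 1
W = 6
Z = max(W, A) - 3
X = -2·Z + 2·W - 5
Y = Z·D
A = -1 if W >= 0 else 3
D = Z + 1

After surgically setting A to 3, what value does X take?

1

Under do(A=3), the mechanism A = -1 if W >= 0 else 3 is discarded; A is fixed at 3.
Z = max(W, A) - 3  [with W=6, A=3]  = 3
X = -2·Z + 2·W - 5  [with Z=3, W=6]  = 1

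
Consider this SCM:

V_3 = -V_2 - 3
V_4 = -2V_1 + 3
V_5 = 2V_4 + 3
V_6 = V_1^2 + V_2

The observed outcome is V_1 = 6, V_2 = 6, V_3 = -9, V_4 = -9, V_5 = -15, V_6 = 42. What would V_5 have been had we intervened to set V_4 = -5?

-7

Intervening sets V_4 = -5 and removes its equation (V_4 = -2V_1 + 3).
V_5 = 2V_4 + 3  [with V_4=-5]  = -7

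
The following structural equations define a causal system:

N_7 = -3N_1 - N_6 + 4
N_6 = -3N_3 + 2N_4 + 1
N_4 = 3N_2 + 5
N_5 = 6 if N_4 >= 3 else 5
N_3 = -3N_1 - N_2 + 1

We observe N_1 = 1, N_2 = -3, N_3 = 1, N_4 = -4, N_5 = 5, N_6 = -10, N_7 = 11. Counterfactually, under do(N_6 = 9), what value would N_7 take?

Intervening sets N_6 = 9 and removes its equation (N_6 = -3N_3 + 2N_4 + 1).
N_7 = -3N_1 - N_6 + 4  [with N_1=1, N_6=9]  = -8

-8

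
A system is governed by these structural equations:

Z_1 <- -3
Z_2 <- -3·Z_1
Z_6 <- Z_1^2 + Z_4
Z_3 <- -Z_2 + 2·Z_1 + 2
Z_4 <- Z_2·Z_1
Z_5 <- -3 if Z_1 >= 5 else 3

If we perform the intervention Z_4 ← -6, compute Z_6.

3

Under do(Z_4=-6), the mechanism Z_4 <- Z_2·Z_1 is discarded; Z_4 is fixed at -6.
Z_6 = Z_1^2 + Z_4  [with Z_1=-3, Z_4=-6]  = 3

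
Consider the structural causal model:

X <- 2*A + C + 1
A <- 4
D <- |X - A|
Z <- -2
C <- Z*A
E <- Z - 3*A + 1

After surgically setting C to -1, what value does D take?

do(C=-1) replaces the equation C <- Z*A with the constant C = -1.
X = 2*A + C + 1  [with A=4, C=-1]  = 8
D = |X - A|  [with X=8, A=4]  = 4

4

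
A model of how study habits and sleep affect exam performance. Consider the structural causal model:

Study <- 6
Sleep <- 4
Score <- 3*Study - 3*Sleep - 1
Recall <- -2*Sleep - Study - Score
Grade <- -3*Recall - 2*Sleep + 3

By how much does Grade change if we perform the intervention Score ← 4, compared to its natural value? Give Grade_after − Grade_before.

-3

do(Score=4) replaces the equation Score <- 3*Study - 3*Sleep - 1 with the constant Score = 4.
Recall = -2*Sleep - Study - Score  [with Sleep=4, Study=6, Score=4]  = -18
Grade = -3*Recall - 2*Sleep + 3  [with Recall=-18, Sleep=4]  = 49
Without intervention: Score = 3*Study - 3*Sleep - 1  [with Study=6, Sleep=4]  = 5; Recall = -2*Sleep - Study - Score  [with Sleep=4, Study=6, Score=5]  = -19; Grade = -3*Recall - 2*Sleep + 3  [with Recall=-19, Sleep=4]  = 52.
Change = 49 − 52 = -3.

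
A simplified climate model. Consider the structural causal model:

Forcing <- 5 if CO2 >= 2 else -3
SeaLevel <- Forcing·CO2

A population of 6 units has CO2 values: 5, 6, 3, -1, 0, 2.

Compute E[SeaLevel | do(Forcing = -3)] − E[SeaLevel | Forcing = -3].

The intervention sets Forcing=-3 in all 6 units regardless of CO2. Recomputing SeaLevel per unit gives -15, -18, -9, 3, 0, -6; average -7.5.
E[SeaLevel|Forcing=-3] averages over only the 2 units with Forcing=-3 (CO2 = -1, 0): SeaLevel = 3, 0, mean 1.5.
Difference = -7.5 − 1.5 = -9.

-9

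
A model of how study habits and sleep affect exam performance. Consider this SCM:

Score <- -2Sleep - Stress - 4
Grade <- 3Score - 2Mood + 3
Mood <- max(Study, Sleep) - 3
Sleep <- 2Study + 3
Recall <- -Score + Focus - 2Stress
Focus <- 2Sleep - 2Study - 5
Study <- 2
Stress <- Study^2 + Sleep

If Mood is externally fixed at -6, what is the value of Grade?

Intervening sets Mood = -6 and removes its equation (Mood <- max(Study, Sleep) - 3).
Sleep = 2Study + 3  [with Study=2]  = 7
Stress = Study^2 + Sleep  [with Study=2, Sleep=7]  = 11
Score = -2Sleep - Stress - 4  [with Sleep=7, Stress=11]  = -29
Grade = 3Score - 2Mood + 3  [with Score=-29, Mood=-6]  = -72

-72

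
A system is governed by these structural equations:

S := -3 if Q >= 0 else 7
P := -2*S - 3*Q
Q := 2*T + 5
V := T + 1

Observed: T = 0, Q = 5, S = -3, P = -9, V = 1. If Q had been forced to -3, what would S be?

7

The intervention breaks the incoming arrows to Q: Q := 2*T + 5 no longer applies, and Q = -3.
S = -3 if Q >= 0 else 7  [with Q=-3]  = 7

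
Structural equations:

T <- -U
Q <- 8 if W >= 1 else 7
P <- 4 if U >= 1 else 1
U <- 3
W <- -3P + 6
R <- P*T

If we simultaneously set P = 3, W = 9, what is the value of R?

-9

The joint intervention fixes P = 3, W = 9, removing each variable's own equation.
T = -U  [with U=3]  = -3
R = P*T  [with P=3, T=-3]  = -9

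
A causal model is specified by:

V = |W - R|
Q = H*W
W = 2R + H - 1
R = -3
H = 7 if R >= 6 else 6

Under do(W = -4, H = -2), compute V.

Setting W = -4, H = -2 by intervention discards those variables' equations.
V = |W - R|  [with W=-4, R=-3]  = 1

1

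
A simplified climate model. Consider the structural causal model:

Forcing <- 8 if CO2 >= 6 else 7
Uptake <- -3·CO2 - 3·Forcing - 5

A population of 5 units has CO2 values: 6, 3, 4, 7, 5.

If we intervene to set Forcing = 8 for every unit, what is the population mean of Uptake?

do(Forcing=8) breaks Forcing's dependence on CO2. With Forcing=8 fixed, Uptake across the units is -47, -38, -41, -50, -44, mean -44.

-44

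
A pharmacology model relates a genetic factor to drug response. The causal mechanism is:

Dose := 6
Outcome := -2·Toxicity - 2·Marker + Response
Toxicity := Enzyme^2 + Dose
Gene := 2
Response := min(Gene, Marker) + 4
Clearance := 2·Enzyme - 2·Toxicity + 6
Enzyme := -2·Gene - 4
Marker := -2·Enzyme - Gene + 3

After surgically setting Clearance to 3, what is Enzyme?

Intervening sets Clearance = 3 and removes its equation (Clearance := 2·Enzyme - 2·Toxicity + 6).
Enzyme is not downstream of the intervention, so its value is determined by the original equations.
Enzyme = -2·Gene - 4  [with Gene=2]  = -8

-8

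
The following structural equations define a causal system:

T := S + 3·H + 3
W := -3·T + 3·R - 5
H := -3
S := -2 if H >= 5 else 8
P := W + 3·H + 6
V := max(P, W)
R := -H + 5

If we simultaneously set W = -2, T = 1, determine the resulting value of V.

Setting W = -2, T = 1 by intervention discards those variables' equations.
P = W + 3·H + 6  [with W=-2, H=-3]  = -5
V = max(P, W)  [with P=-5, W=-2]  = -2

-2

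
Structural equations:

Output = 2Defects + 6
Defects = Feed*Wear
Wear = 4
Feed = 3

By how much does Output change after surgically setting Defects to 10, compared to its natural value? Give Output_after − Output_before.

The intervention breaks the incoming arrows to Defects: Defects = Feed*Wear no longer applies, and Defects = 10.
Output = 2Defects + 6  [with Defects=10]  = 26
Without intervention: Defects = Feed*Wear  [with Feed=3, Wear=4]  = 12; Output = 2Defects + 6  [with Defects=12]  = 30.
Change = 26 − 30 = -4.

-4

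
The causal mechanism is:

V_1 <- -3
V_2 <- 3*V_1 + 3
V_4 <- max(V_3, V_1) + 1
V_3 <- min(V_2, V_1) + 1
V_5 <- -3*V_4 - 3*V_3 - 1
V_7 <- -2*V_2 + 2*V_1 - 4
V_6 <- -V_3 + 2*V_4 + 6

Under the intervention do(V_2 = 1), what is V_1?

Under do(V_2=1), the mechanism V_2 <- 3*V_1 + 3 is discarded; V_2 is fixed at 1.
V_1 is not downstream of the intervention, so its value is determined by the original equations.

-3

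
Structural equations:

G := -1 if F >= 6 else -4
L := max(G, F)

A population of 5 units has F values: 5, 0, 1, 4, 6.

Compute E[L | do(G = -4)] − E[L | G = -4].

0.7

Every unit gets G=-4 under the intervention. L values become 5, 0, 1, 4, 6; E[L|do(G=-4)] = 3.2.
Observing G=-4 restricts to units where G's equation naturally yields -4: F ∈ {5, 0, 1, 4}. In that subpopulation L = 5, 0, 1, 4, mean 2.5.
Difference = 3.2 − 2.5 = 0.7.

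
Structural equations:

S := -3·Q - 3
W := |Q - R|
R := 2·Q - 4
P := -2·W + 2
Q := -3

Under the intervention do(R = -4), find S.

do(R=-4) replaces the equation R := 2·Q - 4 with the constant R = -4.
Since S is not a descendant of the intervened variable, it is unaffected.
S = -3·Q - 3  [with Q=-3]  = 6

6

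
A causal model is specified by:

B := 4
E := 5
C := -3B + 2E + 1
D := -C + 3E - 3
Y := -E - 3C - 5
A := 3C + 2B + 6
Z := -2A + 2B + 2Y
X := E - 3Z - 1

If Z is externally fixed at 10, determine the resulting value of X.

-26

do(Z=10) replaces the equation Z := -2A + 2B + 2Y with the constant Z = 10.
X = E - 3Z - 1  [with E=5, Z=10]  = -26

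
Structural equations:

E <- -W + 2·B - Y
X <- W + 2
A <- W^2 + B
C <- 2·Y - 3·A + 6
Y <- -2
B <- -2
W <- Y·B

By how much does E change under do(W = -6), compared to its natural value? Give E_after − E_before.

10

The intervention breaks the incoming arrows to W: W <- Y·B no longer applies, and W = -6.
E = -W + 2·B - Y  [with W=-6, B=-2, Y=-2]  = 4
Without intervention: W = Y·B  [with Y=-2, B=-2]  = 4; E = -W + 2·B - Y  [with W=4, B=-2, Y=-2]  = -6.
Change = 4 − (-6) = 10.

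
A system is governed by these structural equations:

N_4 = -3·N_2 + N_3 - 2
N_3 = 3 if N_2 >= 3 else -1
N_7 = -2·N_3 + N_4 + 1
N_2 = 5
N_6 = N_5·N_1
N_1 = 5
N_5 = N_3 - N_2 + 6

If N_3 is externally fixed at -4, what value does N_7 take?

The intervention breaks the incoming arrows to N_3: N_3 = 3 if N_2 >= 3 else -1 no longer applies, and N_3 = -4.
N_4 = -3·N_2 + N_3 - 2  [with N_2=5, N_3=-4]  = -21
N_7 = -2·N_3 + N_4 + 1  [with N_3=-4, N_4=-21]  = -12

-12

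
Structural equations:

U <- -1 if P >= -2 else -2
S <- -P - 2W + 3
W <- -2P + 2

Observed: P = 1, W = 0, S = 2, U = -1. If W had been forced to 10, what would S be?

-18

The intervention breaks the incoming arrows to W: W <- -2P + 2 no longer applies, and W = 10.
S = -P - 2W + 3  [with P=1, W=10]  = -18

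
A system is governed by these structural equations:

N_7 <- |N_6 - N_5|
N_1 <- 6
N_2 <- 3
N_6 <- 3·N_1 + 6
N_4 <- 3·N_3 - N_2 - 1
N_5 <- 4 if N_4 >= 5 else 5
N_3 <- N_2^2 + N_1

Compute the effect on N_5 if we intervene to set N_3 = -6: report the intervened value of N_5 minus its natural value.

1

do(N_3=-6) replaces the equation N_3 <- N_2^2 + N_1 with the constant N_3 = -6.
N_4 = 3·N_3 - N_2 - 1  [with N_3=-6, N_2=3]  = -22
N_5 = 4 if N_4 >= 5 else 5  [with N_4=-22]  = 5
Without intervention: N_3 = N_2^2 + N_1  [with N_2=3, N_1=6]  = 15; N_4 = 3·N_3 - N_2 - 1  [with N_3=15, N_2=3]  = 41; N_5 = 4 if N_4 >= 5 else 5  [with N_4=41]  = 4.
Change = 5 − 4 = 1.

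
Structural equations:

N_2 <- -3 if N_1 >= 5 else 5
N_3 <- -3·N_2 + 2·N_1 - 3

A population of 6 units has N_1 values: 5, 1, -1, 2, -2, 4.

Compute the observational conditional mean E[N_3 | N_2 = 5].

Conditioning on N_2=5 selects the 5 unit(s) with N_1 ∈ {1, -1, 2, -2, 4}. Their N_3 values: -16, -20, -14, -22, -10. Mean = -16.4.

-16.4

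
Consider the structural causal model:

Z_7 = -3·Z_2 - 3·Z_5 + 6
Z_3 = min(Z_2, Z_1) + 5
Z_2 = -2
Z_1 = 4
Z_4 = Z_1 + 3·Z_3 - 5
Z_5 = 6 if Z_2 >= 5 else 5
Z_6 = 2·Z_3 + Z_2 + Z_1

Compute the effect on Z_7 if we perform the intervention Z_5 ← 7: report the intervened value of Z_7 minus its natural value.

-6

Under do(Z_5=7), the mechanism Z_5 = 6 if Z_2 >= 5 else 5 is discarded; Z_5 is fixed at 7.
Z_7 = -3·Z_2 - 3·Z_5 + 6  [with Z_2=-2, Z_5=7]  = -9
Without intervention: Z_5 = 6 if Z_2 >= 5 else 5  [with Z_2=-2]  = 5; Z_7 = -3·Z_2 - 3·Z_5 + 6  [with Z_2=-2, Z_5=5]  = -3.
Change = -9 − (-3) = -6.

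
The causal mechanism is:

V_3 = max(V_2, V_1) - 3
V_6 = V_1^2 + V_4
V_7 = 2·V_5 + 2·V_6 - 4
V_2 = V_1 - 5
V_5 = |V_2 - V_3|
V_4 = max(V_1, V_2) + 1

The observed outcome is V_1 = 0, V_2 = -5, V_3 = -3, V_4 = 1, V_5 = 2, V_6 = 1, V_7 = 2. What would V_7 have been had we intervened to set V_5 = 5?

Under do(V_5=5), the mechanism V_5 = |V_2 - V_3| is discarded; V_5 is fixed at 5.
V_2 = V_1 - 5  [with V_1=0]  = -5
V_4 = max(V_1, V_2) + 1  [with V_1=0, V_2=-5]  = 1
V_6 = V_1^2 + V_4  [with V_1=0, V_4=1]  = 1
V_7 = 2·V_5 + 2·V_6 - 4  [with V_5=5, V_6=1]  = 8

8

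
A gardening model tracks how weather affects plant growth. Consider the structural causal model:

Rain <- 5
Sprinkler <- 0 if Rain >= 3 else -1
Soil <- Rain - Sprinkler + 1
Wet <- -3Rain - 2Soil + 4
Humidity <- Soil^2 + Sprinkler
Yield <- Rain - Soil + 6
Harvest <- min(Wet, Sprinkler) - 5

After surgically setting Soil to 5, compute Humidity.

25

do(Soil=5) replaces the equation Soil <- Rain - Sprinkler + 1 with the constant Soil = 5.
Sprinkler = 0 if Rain >= 3 else -1  [with Rain=5]  = 0
Humidity = Soil^2 + Sprinkler  [with Soil=5, Sprinkler=0]  = 25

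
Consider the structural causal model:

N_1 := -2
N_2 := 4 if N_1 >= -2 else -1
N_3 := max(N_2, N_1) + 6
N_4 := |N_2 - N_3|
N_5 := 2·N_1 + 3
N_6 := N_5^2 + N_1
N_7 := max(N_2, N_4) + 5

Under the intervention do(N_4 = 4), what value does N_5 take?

-1

Intervening sets N_4 = 4 and removes its equation (N_4 := |N_2 - N_3|).
No directed path runs from N_4 to N_5, so N_5 keeps its natural value.
N_5 = 2·N_1 + 3  [with N_1=-2]  = -1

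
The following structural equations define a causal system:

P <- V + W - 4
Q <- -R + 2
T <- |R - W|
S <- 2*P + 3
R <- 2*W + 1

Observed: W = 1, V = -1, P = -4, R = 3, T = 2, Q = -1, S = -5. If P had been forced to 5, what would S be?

The intervention breaks the incoming arrows to P: P <- V + W - 4 no longer applies, and P = 5.
S = 2*P + 3  [with P=5]  = 13

13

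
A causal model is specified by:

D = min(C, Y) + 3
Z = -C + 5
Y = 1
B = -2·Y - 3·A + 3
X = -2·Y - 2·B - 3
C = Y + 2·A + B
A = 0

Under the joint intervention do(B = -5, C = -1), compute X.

5

Setting B = -5, C = -1 by intervention discards those variables' equations.
X = -2·Y - 2·B - 3  [with Y=1, B=-5]  = 5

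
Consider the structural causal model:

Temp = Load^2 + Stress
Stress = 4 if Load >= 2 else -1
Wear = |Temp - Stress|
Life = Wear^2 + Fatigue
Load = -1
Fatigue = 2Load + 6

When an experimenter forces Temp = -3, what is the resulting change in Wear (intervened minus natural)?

1

The intervention breaks the incoming arrows to Temp: Temp = Load^2 + Stress no longer applies, and Temp = -3.
Stress = 4 if Load >= 2 else -1  [with Load=-1]  = -1
Wear = |Temp - Stress|  [with Temp=-3, Stress=-1]  = 2
Without intervention: Stress = 4 if Load >= 2 else -1  [with Load=-1]  = -1; Temp = Load^2 + Stress  [with Load=-1, Stress=-1]  = 0; Wear = |Temp - Stress|  [with Temp=0, Stress=-1]  = 1.
Change = 2 − 1 = 1.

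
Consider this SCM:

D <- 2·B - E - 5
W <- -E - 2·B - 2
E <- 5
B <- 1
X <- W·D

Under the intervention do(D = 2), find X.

-18

Intervening sets D = 2 and removes its equation (D <- 2·B - E - 5).
W = -E - 2·B - 2  [with E=5, B=1]  = -9
X = W·D  [with W=-9, D=2]  = -18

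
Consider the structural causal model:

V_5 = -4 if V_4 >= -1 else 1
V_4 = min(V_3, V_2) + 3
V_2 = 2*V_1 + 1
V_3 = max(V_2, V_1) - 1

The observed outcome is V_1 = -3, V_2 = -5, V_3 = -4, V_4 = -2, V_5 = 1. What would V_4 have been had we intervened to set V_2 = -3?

-1

Under do(V_2=-3), the mechanism V_2 = 2*V_1 + 1 is discarded; V_2 is fixed at -3.
V_3 = max(V_2, V_1) - 1  [with V_2=-3, V_1=-3]  = -4
V_4 = min(V_3, V_2) + 3  [with V_3=-4, V_2=-3]  = -1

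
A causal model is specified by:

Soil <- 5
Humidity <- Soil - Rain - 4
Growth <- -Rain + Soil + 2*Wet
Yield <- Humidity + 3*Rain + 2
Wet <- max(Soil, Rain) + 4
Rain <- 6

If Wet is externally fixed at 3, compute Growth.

The intervention breaks the incoming arrows to Wet: Wet <- max(Soil, Rain) + 4 no longer applies, and Wet = 3.
Growth = -Rain + Soil + 2*Wet  [with Rain=6, Soil=5, Wet=3]  = 5

5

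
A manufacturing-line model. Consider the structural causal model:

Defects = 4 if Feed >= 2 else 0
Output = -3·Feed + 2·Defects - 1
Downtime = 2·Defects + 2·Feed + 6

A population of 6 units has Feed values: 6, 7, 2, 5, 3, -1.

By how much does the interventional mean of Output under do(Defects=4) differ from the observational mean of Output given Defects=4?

2.8

do(Defects=4) breaks Defects's dependence on Feed. With Defects=4 fixed, Output across the units is -11, -14, 1, -8, -2, 10, mean -4.
E[Output|Defects=4] averages over only the 5 units with Defects=4 (Feed = 6, 7, 2, 5, 3): Output = -11, -14, 1, -8, -2, mean -6.8.
Difference = -4 − (-6.8) = 2.8.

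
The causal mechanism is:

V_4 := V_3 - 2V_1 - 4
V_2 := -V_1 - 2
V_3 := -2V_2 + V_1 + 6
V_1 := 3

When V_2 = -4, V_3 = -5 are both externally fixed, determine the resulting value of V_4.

-15

Setting V_2 = -4, V_3 = -5 by intervention discards those variables' equations.
V_4 = V_3 - 2V_1 - 4  [with V_3=-5, V_1=3]  = -15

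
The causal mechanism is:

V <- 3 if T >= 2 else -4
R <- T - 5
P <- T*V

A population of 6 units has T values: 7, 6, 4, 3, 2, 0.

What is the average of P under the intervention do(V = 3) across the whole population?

do(V=3) breaks V's dependence on T. With V=3 fixed, P across the units is 21, 18, 12, 9, 6, 0, mean 11.

11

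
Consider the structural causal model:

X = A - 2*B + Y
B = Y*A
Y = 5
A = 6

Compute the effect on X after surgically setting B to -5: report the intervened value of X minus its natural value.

70

The intervention breaks the incoming arrows to B: B = Y*A no longer applies, and B = -5.
X = A - 2*B + Y  [with A=6, B=-5, Y=5]  = 21
Without intervention: B = Y*A  [with Y=5, A=6]  = 30; X = A - 2*B + Y  [with A=6, B=30, Y=5]  = -49.
Change = 21 − (-49) = 70.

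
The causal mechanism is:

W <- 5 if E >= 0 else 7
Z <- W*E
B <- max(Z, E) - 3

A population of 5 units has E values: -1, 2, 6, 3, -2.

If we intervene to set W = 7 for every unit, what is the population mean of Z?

The intervention sets W=7 in all 5 units regardless of E. Recomputing Z per unit gives -7, 14, 42, 21, -14; average 11.2.

11.2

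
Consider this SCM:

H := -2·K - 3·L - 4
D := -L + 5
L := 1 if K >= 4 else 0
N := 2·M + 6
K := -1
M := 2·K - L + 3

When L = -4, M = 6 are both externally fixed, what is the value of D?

9

Setting L = -4, M = 6 by intervention discards those variables' equations.
D = -L + 5  [with L=-4]  = 9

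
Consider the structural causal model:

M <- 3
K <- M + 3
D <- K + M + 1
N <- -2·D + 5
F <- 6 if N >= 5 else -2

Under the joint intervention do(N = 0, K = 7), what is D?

11

Setting N = 0, K = 7 by intervention discards those variables' equations.
D = K + M + 1  [with K=7, M=3]  = 11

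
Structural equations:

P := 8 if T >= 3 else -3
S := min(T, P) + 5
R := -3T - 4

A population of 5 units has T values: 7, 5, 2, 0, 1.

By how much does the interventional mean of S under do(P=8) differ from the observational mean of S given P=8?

do(P=8) breaks P's dependence on T. With P=8 fixed, S across the units is 12, 10, 7, 5, 6, mean 8.
E[S|P=8] averages over only the 2 units with P=8 (T = 7, 5): S = 12, 10, mean 11.
Difference = 8 − 11 = -3.

-3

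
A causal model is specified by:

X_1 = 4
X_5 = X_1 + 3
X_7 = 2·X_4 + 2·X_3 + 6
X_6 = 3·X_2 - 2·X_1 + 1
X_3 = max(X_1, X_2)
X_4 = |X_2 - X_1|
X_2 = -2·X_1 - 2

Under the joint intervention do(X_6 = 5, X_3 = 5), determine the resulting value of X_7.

Under do(X_6 = 5, X_3 = 5), each intervened variable's structural equation is replaced by its fixed value.
X_2 = -2·X_1 - 2  [with X_1=4]  = -10
X_4 = |X_2 - X_1|  [with X_2=-10, X_1=4]  = 14
X_7 = 2·X_4 + 2·X_3 + 6  [with X_4=14, X_3=5]  = 44

44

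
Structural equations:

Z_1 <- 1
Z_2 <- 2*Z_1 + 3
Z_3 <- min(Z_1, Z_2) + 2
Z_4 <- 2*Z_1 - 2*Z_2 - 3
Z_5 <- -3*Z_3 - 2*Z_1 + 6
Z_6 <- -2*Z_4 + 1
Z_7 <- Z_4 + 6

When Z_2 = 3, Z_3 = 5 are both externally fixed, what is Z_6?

Under do(Z_2 = 3, Z_3 = 5), each intervened variable's structural equation is replaced by its fixed value.
Z_4 = 2*Z_1 - 2*Z_2 - 3  [with Z_1=1, Z_2=3]  = -7
Z_6 = -2*Z_4 + 1  [with Z_4=-7]  = 15

15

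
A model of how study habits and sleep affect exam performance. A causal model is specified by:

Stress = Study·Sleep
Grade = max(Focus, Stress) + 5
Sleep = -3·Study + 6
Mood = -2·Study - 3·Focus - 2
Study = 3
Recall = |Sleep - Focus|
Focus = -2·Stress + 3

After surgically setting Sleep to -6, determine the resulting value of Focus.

Under do(Sleep=-6), the mechanism Sleep = -3·Study + 6 is discarded; Sleep is fixed at -6.
Stress = Study·Sleep  [with Study=3, Sleep=-6]  = -18
Focus = -2·Stress + 3  [with Stress=-18]  = 39

39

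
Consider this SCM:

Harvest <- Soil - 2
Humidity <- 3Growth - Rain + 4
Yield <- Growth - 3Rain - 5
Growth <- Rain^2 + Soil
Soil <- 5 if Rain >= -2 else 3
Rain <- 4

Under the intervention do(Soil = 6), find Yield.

5

do(Soil=6) replaces the equation Soil <- 5 if Rain >= -2 else 3 with the constant Soil = 6.
Growth = Rain^2 + Soil  [with Rain=4, Soil=6]  = 22
Yield = Growth - 3Rain - 5  [with Growth=22, Rain=4]  = 5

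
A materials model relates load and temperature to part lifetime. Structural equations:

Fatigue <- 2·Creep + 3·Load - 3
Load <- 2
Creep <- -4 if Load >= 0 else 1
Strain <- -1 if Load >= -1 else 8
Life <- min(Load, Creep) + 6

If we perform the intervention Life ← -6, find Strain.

Under do(Life=-6), the mechanism Life <- min(Load, Creep) + 6 is discarded; Life is fixed at -6.
No directed path runs from Life to Strain, so Strain keeps its natural value.
Strain = -1 if Load >= -1 else 8  [with Load=2]  = -1

-1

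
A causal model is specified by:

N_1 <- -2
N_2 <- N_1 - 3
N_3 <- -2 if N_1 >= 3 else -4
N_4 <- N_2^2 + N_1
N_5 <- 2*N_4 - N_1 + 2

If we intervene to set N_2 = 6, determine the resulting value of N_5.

do(N_2=6) replaces the equation N_2 <- N_1 - 3 with the constant N_2 = 6.
N_4 = N_2^2 + N_1  [with N_2=6, N_1=-2]  = 34
N_5 = 2*N_4 - N_1 + 2  [with N_4=34, N_1=-2]  = 72

72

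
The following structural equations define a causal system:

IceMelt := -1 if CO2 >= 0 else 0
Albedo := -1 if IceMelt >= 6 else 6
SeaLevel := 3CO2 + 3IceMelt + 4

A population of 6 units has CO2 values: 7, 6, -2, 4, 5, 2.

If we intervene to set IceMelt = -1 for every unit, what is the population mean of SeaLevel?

12

Every unit gets IceMelt=-1 under the intervention. SeaLevel values become 22, 19, -5, 13, 16, 7; E[SeaLevel|do(IceMelt=-1)] = 12.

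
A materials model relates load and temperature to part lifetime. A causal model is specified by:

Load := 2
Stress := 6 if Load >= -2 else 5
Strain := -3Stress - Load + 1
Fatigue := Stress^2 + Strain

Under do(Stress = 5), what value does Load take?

2

Under do(Stress=5), the mechanism Stress := 6 if Load >= -2 else 5 is discarded; Stress is fixed at 5.
Load is not downstream of the intervention, so its value is determined by the original equations.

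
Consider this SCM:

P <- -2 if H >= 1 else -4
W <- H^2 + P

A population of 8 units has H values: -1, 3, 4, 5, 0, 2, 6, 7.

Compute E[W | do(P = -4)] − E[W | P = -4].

17

Under do(P=-4), P's equation is replaced by P=-4 for every unit. Per-unit W: -3, 5, 12, 21, -4, 0, 32, 45. Mean = 13.5.
E[W|P=-4] averages over only the 2 units with P=-4 (H = -1, 0): W = -3, -4, mean -3.5.
Difference = 13.5 − (-3.5) = 17.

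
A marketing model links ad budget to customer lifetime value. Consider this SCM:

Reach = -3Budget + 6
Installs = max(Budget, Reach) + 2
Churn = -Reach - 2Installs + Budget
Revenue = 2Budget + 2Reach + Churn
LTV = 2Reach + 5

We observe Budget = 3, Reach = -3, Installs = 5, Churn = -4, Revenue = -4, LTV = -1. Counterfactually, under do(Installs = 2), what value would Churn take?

2

The intervention breaks the incoming arrows to Installs: Installs = max(Budget, Reach) + 2 no longer applies, and Installs = 2.
Reach = -3Budget + 6  [with Budget=3]  = -3
Churn = -Reach - 2Installs + Budget  [with Reach=-3, Installs=2, Budget=3]  = 2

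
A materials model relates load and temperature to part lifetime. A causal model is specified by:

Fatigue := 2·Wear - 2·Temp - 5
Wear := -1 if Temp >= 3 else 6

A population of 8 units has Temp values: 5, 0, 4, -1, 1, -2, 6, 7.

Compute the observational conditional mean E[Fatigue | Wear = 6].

8

Observing Wear=6 restricts to units where Wear's equation naturally yields 6: Temp ∈ {0, -1, 1, -2}. In that subpopulation Fatigue = 7, 9, 5, 11, mean 8.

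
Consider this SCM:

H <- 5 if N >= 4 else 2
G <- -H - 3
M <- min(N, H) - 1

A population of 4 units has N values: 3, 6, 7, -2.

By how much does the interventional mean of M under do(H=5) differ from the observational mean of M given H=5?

Every unit gets H=5 under the intervention. M values become 2, 4, 4, -3; E[M|do(H=5)] = 1.75.
E[M|H=5] averages over only the 2 units with H=5 (N = 6, 7): M = 4, 4, mean 4.
Difference = 1.75 − 4 = -2.25.

-2.25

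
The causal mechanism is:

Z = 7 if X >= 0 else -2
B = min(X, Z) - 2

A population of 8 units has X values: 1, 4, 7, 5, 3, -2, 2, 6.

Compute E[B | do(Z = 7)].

Under do(Z=7), Z's equation is replaced by Z=7 for every unit. Per-unit B: -1, 2, 5, 3, 1, -4, 0, 4. Mean = 1.25.

1.25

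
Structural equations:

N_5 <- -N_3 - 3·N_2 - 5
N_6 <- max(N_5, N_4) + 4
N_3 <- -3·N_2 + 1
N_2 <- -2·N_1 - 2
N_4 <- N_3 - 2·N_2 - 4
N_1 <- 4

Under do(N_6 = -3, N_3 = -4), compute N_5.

Under do(N_6 = -3, N_3 = -4), each intervened variable's structural equation is replaced by its fixed value.
N_2 = -2·N_1 - 2  [with N_1=4]  = -10
N_5 = -N_3 - 3·N_2 - 5  [with N_3=-4, N_2=-10]  = 29

29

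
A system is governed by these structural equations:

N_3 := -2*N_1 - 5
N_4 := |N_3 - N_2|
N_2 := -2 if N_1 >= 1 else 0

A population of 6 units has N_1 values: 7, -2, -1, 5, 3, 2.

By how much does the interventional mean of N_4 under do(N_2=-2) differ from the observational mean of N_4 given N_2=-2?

Every unit gets N_2=-2 under the intervention. N_4 values become 17, 1, 1, 13, 9, 7; E[N_4|do(N_2=-2)] = 8.
E[N_4|N_2=-2] averages over only the 4 units with N_2=-2 (N_1 = 7, 5, 3, 2): N_4 = 17, 13, 9, 7, mean 11.5.
Difference = 8 − 11.5 = -3.5.

-3.5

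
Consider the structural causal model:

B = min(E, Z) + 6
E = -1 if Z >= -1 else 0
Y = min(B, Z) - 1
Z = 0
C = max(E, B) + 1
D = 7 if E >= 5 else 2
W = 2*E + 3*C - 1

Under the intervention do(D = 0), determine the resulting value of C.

6

do(D=0) replaces the equation D = 7 if E >= 5 else 2 with the constant D = 0.
Since C is not a descendant of the intervened variable, it is unaffected.
E = -1 if Z >= -1 else 0  [with Z=0]  = -1
B = min(E, Z) + 6  [with E=-1, Z=0]  = 5
C = max(E, B) + 1  [with E=-1, B=5]  = 6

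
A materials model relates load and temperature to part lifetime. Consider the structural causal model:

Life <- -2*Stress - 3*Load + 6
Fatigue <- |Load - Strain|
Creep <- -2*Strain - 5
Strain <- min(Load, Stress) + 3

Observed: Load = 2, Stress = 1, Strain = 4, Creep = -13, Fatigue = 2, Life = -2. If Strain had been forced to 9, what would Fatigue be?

7

do(Strain=9) replaces the equation Strain <- min(Load, Stress) + 3 with the constant Strain = 9.
Fatigue = |Load - Strain|  [with Load=2, Strain=9]  = 7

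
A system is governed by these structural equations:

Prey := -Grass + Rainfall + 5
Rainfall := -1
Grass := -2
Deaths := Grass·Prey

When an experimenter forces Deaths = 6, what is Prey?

Under do(Deaths=6), the mechanism Deaths := Grass·Prey is discarded; Deaths is fixed at 6.
Since Prey is not a descendant of the intervened variable, it is unaffected.
Prey = -Grass + Rainfall + 5  [with Grass=-2, Rainfall=-1]  = 6

6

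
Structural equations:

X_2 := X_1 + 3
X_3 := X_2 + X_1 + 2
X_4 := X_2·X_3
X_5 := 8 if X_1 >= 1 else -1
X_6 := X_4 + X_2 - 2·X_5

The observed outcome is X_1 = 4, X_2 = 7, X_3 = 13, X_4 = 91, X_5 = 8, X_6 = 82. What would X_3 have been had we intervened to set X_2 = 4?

10

The intervention breaks the incoming arrows to X_2: X_2 := X_1 + 3 no longer applies, and X_2 = 4.
X_3 = X_2 + X_1 + 2  [with X_2=4, X_1=4]  = 10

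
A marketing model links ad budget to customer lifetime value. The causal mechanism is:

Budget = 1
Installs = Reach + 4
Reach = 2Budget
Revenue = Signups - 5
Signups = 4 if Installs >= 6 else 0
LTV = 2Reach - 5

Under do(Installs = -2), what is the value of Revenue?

do(Installs=-2) replaces the equation Installs = Reach + 4 with the constant Installs = -2.
Signups = 4 if Installs >= 6 else 0  [with Installs=-2]  = 0
Revenue = Signups - 5  [with Signups=0]  = -5

-5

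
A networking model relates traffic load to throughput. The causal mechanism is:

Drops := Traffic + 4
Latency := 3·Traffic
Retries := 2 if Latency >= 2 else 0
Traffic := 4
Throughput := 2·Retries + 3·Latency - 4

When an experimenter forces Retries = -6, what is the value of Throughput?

Intervening sets Retries = -6 and removes its equation (Retries := 2 if Latency >= 2 else 0).
Latency = 3·Traffic  [with Traffic=4]  = 12
Throughput = 2·Retries + 3·Latency - 4  [with Retries=-6, Latency=12]  = 20

20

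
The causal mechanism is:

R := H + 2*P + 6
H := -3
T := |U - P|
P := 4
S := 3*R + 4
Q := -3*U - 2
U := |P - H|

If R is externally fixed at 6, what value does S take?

22

The intervention breaks the incoming arrows to R: R := H + 2*P + 6 no longer applies, and R = 6.
S = 3*R + 4  [with R=6]  = 22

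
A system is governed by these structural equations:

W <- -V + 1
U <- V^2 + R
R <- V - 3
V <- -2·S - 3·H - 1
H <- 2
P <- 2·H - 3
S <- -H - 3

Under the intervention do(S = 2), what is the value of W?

12

do(S=2) replaces the equation S <- -H - 3 with the constant S = 2.
V = -2·S - 3·H - 1  [with S=2, H=2]  = -11
W = -V + 1  [with V=-11]  = 12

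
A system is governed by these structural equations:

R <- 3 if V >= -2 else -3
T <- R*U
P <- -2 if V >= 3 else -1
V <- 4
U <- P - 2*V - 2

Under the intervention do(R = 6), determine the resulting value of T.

-72

do(R=6) replaces the equation R <- 3 if V >= -2 else -3 with the constant R = 6.
P = -2 if V >= 3 else -1  [with V=4]  = -2
U = P - 2*V - 2  [with P=-2, V=4]  = -12
T = R*U  [with R=6, U=-12]  = -72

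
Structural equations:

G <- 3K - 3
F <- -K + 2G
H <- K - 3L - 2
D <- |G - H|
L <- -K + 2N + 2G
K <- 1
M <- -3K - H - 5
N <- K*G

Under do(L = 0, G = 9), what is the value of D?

10

Under do(L = 0, G = 9), each intervened variable's structural equation is replaced by its fixed value.
H = K - 3L - 2  [with K=1, L=0]  = -1
D = |G - H|  [with G=9, H=-1]  = 10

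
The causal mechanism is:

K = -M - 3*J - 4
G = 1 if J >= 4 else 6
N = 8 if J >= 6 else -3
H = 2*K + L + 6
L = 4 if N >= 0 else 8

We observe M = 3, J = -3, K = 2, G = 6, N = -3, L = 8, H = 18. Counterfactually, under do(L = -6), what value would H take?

4

Intervening sets L = -6 and removes its equation (L = 4 if N >= 0 else 8).
K = -M - 3*J - 4  [with M=3, J=-3]  = 2
H = 2*K + L + 6  [with K=2, L=-6]  = 4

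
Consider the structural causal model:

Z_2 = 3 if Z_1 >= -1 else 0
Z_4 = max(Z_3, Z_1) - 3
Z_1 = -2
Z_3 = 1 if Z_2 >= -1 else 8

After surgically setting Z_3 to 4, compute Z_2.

Under do(Z_3=4), the mechanism Z_3 = 1 if Z_2 >= -1 else 8 is discarded; Z_3 is fixed at 4.
Since Z_2 is not a descendant of the intervened variable, it is unaffected.
Z_2 = 3 if Z_1 >= -1 else 0  [with Z_1=-2]  = 0

0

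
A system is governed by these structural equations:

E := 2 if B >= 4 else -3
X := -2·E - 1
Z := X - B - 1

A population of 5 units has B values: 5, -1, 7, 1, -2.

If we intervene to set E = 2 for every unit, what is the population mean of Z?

-8

Under do(E=2), E's equation is replaced by E=2 for every unit. Per-unit Z: -11, -5, -13, -7, -4. Mean = -8.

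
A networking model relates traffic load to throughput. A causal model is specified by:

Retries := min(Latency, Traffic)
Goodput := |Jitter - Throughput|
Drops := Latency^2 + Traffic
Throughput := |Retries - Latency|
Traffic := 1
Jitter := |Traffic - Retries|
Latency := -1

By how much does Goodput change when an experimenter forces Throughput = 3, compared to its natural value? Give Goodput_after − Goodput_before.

Intervening sets Throughput = 3 and removes its equation (Throughput := |Retries - Latency|).
Retries = min(Latency, Traffic)  [with Latency=-1, Traffic=1]  = -1
Jitter = |Traffic - Retries|  [with Traffic=1, Retries=-1]  = 2
Goodput = |Jitter - Throughput|  [with Jitter=2, Throughput=3]  = 1
Without intervention: Retries = min(Latency, Traffic)  [with Latency=-1, Traffic=1]  = -1; Jitter = |Traffic - Retries|  [with Traffic=1, Retries=-1]  = 2; Throughput = |Retries - Latency|  [with Retries=-1, Latency=-1]  = 0; Goodput = |Jitter - Throughput|  [with Jitter=2, Throughput=0]  = 2.
Change = 1 − 2 = -1.

-1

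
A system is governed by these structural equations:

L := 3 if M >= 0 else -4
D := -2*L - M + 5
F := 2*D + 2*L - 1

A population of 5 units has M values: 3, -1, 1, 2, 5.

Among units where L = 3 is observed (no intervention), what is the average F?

Conditioning on L=3 selects the 4 unit(s) with M ∈ {3, 1, 2, 5}. Their F values: -3, 1, -1, -7. Mean = -2.5.

-2.5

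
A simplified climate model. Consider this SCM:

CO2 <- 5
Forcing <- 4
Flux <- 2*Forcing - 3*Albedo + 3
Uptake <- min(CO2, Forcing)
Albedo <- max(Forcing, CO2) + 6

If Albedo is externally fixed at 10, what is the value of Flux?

-19

The intervention breaks the incoming arrows to Albedo: Albedo <- max(Forcing, CO2) + 6 no longer applies, and Albedo = 10.
Flux = 2*Forcing - 3*Albedo + 3  [with Forcing=4, Albedo=10]  = -19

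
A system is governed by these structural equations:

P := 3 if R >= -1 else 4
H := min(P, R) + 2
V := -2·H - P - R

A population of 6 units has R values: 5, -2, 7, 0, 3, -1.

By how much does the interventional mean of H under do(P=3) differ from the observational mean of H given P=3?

Under do(P=3), P's equation is replaced by P=3 for every unit. Per-unit H: 5, 0, 5, 2, 5, 1. Mean = 3.
Observing P=3 restricts to units where P's equation naturally yields 3: R ∈ {5, 7, 0, 3, -1}. In that subpopulation H = 5, 5, 2, 5, 1, mean 3.6.
Difference = 3 − 3.6 = -0.6.

-0.6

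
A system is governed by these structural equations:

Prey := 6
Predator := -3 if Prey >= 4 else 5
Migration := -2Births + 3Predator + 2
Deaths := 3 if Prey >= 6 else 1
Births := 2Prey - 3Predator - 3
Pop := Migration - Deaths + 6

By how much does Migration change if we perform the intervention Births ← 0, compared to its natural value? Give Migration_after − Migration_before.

do(Births=0) replaces the equation Births := 2Prey - 3Predator - 3 with the constant Births = 0.
Predator = -3 if Prey >= 4 else 5  [with Prey=6]  = -3
Migration = -2Births + 3Predator + 2  [with Births=0, Predator=-3]  = -7
Without intervention: Predator = -3 if Prey >= 4 else 5  [with Prey=6]  = -3; Births = 2Prey - 3Predator - 3  [with Prey=6, Predator=-3]  = 18; Migration = -2Births + 3Predator + 2  [with Births=18, Predator=-3]  = -43.
Change = -7 − (-43) = 36.

36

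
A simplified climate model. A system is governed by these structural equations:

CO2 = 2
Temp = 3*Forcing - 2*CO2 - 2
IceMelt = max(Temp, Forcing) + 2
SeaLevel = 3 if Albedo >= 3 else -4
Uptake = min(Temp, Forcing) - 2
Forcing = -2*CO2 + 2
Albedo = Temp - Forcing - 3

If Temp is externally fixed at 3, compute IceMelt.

The intervention breaks the incoming arrows to Temp: Temp = 3*Forcing - 2*CO2 - 2 no longer applies, and Temp = 3.
Forcing = -2*CO2 + 2  [with CO2=2]  = -2
IceMelt = max(Temp, Forcing) + 2  [with Temp=3, Forcing=-2]  = 5

5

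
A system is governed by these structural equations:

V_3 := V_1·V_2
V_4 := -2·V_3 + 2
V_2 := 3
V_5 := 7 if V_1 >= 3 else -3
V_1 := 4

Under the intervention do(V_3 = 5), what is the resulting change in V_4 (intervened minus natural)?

14

The intervention breaks the incoming arrows to V_3: V_3 := V_1·V_2 no longer applies, and V_3 = 5.
V_4 = -2·V_3 + 2  [with V_3=5]  = -8
Without intervention: V_3 = V_1·V_2  [with V_1=4, V_2=3]  = 12; V_4 = -2·V_3 + 2  [with V_3=12]  = -22.
Change = -8 − (-22) = 14.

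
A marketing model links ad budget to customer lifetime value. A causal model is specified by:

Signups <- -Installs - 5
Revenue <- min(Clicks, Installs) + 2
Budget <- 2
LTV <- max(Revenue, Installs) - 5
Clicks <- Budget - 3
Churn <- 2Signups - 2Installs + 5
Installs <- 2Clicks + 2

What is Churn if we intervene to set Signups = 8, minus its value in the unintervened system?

Intervening sets Signups = 8 and removes its equation (Signups <- -Installs - 5).
Clicks = Budget - 3  [with Budget=2]  = -1
Installs = 2Clicks + 2  [with Clicks=-1]  = 0
Churn = 2Signups - 2Installs + 5  [with Signups=8, Installs=0]  = 21
Without intervention: Clicks = Budget - 3  [with Budget=2]  = -1; Installs = 2Clicks + 2  [with Clicks=-1]  = 0; Signups = -Installs - 5  [with Installs=0]  = -5; Churn = 2Signups - 2Installs + 5  [with Signups=-5, Installs=0]  = -5.
Change = 21 − (-5) = 26.

26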